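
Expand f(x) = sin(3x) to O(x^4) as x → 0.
3*x - 9*x**3/2 + O(x**4)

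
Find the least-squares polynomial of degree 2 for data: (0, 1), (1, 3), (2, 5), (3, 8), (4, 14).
9/7 + (37/70)x + (9/14)x²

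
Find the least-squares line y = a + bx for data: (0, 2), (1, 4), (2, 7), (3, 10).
a = 17/10, b = 27/10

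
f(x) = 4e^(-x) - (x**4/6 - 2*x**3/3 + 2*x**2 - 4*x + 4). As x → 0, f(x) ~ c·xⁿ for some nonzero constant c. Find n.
5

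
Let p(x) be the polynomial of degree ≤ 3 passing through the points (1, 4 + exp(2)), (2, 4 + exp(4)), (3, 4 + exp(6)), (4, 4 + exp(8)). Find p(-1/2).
-35*exp(8)/16 - 189*exp(4)/16 + 4 + 105*exp(2)/16 + 135*exp(6)/16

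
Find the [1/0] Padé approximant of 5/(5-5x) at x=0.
x + 1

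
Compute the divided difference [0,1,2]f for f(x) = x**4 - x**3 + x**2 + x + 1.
5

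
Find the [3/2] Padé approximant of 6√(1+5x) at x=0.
(375*x**3/16 + 675*x**2/8 + 45*x + 6)/(75*x**2/16 + 5*x + 1)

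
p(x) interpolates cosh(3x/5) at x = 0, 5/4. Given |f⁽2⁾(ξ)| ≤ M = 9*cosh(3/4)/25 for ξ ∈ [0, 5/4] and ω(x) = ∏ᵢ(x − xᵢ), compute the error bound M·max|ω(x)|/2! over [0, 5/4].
9*cosh(3/4)/128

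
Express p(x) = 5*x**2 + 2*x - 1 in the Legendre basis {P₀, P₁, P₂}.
(2/3)P₀ + (2)P₁ + (10/3)P₂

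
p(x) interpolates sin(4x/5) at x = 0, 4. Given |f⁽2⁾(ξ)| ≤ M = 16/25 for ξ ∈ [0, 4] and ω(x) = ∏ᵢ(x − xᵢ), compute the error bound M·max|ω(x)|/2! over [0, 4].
32/25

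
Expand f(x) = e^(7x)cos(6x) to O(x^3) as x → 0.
1 + 7*x + 13*x**2/2 + O(x**3)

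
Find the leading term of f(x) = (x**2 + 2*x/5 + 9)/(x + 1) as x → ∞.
x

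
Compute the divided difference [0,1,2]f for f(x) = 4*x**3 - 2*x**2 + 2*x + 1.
10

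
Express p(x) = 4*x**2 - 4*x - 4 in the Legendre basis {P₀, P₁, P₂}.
(-8/3)P₀ + (-4)P₁ + (8/3)P₂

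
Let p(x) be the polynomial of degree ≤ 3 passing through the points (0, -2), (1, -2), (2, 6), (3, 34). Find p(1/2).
-9/4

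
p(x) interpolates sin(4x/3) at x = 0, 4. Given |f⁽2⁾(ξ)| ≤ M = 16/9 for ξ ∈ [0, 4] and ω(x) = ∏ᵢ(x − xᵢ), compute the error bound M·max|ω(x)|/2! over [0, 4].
32/9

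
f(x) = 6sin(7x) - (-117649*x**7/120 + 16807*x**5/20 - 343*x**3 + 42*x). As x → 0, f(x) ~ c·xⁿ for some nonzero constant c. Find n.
9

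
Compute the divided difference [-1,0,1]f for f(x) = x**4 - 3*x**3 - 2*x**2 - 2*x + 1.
-1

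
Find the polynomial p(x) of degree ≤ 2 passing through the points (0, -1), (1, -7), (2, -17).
-2*x**2 - 4*x - 1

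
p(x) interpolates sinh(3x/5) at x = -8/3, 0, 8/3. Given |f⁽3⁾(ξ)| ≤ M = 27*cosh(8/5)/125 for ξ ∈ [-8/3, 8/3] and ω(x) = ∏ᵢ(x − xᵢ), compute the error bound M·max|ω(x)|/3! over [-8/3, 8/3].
512*sqrt(3)*cosh(8/5)/3375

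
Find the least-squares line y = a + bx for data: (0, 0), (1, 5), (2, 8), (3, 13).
a = 1/5, b = 21/5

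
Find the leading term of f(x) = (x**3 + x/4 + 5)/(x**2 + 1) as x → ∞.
x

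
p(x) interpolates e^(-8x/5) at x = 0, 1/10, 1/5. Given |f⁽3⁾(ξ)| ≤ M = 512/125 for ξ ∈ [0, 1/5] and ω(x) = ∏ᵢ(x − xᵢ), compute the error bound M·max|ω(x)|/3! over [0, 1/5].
64*sqrt(3)/421875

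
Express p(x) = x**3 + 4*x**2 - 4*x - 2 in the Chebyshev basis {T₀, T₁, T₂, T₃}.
(-13/4)T₁ + (2)T₂ + (1/4)T₃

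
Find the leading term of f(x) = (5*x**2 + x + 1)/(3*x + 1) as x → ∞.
5*x/3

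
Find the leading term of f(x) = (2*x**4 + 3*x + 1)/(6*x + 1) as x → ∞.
x**3/3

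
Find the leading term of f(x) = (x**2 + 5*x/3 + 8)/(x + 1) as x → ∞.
x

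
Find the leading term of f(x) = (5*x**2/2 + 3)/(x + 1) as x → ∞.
5*x/2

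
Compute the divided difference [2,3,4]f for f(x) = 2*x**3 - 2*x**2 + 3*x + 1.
16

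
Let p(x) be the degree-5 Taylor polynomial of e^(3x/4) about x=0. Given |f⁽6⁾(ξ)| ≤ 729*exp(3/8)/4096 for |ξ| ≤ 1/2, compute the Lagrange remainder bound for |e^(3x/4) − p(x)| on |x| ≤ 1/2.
81*exp(3/8)/20971520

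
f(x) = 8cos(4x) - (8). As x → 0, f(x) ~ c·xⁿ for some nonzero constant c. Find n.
2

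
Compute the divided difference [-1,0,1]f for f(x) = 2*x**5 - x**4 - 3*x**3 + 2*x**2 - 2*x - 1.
1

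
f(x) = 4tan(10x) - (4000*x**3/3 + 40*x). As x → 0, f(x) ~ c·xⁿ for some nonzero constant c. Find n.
5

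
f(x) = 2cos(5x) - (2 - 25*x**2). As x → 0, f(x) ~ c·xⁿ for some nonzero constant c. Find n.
4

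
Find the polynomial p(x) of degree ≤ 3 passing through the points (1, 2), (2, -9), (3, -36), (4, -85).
-x**3 - 2*x**2 + 2*x + 3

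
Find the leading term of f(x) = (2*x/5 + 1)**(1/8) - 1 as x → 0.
x/20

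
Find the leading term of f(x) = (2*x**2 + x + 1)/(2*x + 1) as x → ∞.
x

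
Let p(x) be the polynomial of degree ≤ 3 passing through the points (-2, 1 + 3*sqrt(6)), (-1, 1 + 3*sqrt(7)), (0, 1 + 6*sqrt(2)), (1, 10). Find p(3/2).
-105*sqrt(2)/8 - 15*sqrt(6)/16 + 63*sqrt(7)/16 + 331/16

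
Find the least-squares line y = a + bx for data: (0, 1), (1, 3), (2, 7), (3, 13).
a = 0, b = 4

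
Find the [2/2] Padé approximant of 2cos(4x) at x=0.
(2 - 40*x**2/3)/(4*x**2/3 + 1)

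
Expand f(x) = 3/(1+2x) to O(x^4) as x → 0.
3 - 6*x + 12*x**2 - 24*x**3 + O(x**4)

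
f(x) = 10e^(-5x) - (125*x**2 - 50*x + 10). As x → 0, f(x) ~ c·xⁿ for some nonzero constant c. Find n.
3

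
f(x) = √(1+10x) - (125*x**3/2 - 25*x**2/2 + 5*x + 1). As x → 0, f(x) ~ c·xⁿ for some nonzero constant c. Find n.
4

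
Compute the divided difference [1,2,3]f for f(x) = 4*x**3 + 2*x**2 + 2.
26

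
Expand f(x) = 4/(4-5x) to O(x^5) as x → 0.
1 + 5*x/4 + 25*x**2/16 + 125*x**3/64 + 625*x**4/256 + O(x**5)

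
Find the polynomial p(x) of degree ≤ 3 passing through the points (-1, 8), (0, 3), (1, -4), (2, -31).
-3*x**3 - x**2 - 3*x + 3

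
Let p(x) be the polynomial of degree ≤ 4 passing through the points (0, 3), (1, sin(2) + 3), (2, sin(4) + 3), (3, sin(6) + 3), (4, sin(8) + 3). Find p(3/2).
45*sin(4)/64 + 3*sin(8)/128 - 5*sin(6)/32 + 15*sin(2)/32 + 3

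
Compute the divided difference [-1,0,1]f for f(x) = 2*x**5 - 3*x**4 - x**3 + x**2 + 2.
-2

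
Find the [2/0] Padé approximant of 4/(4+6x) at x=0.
9*x**2/4 - 3*x/2 + 1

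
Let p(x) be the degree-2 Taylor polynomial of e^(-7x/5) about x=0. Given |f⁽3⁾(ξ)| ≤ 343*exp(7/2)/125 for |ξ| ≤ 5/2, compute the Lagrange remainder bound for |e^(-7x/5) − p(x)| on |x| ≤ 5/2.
343*exp(7/2)/48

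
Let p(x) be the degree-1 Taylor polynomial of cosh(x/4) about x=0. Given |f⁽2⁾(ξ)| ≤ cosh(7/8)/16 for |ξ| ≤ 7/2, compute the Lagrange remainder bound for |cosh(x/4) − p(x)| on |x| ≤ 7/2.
49*cosh(7/8)/128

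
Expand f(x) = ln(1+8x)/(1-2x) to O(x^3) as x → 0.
8*x - 16*x**2 + O(x**3)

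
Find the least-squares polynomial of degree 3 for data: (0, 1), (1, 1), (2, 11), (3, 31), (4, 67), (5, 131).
4/7 + (9/14)x + (1/14)x² + x³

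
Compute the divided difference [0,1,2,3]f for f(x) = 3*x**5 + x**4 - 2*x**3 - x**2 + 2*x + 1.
79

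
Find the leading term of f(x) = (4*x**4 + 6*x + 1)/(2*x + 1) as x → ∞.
2*x**3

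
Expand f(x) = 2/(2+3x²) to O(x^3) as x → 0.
1 - 3*x**2/2 + O(x**3)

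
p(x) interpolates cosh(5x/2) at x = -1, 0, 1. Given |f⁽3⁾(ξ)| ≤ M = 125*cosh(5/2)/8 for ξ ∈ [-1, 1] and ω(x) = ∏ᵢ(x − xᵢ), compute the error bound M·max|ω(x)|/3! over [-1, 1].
125*sqrt(3)*cosh(5/2)/216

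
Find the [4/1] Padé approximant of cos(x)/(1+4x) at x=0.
(x**4/24 - x**2/2 + 1)/(4*x + 1)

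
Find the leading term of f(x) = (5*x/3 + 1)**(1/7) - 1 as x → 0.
5*x/21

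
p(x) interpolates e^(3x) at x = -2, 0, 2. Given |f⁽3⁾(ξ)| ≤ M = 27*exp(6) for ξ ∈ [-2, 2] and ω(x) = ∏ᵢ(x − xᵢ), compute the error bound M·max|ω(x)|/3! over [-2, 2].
8*sqrt(3)*exp(6)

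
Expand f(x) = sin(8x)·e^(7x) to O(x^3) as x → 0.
8*x + 56*x**2 + O(x**3)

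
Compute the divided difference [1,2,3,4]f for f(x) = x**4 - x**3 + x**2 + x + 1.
9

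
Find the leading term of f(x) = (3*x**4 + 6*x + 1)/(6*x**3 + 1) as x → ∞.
x/2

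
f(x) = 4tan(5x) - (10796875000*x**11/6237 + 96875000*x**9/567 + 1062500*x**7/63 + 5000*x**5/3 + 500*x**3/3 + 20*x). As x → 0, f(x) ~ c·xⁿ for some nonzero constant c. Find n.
13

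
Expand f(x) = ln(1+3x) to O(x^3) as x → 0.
3*x - 9*x**2/2 + O(x**3)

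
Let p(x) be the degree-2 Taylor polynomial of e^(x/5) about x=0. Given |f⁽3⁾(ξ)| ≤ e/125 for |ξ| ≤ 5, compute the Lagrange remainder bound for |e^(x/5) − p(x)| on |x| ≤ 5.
e/6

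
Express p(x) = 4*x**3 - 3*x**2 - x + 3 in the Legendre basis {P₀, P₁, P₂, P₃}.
(2)P₀ + (7/5)P₁ + (-2)P₂ + (8/5)P₃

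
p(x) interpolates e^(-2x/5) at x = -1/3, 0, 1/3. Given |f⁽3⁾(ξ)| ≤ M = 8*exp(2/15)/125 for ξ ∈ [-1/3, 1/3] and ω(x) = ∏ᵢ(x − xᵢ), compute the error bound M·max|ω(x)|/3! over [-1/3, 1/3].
8*sqrt(3)*exp(2/15)/91125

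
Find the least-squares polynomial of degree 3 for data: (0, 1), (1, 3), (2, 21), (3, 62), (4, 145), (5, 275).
61/63 + (-185/189)x + (85/63)x² + (53/27)x³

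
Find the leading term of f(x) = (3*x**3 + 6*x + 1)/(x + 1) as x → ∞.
3*x**2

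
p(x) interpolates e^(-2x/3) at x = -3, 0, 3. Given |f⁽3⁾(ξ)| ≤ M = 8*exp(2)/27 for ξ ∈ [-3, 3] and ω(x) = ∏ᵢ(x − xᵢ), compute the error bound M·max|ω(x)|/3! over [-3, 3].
8*sqrt(3)*exp(2)/27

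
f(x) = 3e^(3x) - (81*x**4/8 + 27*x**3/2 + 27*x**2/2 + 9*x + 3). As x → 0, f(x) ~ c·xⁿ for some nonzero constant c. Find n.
5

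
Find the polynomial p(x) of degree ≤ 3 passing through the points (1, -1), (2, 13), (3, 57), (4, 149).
3*x**3 - 3*x**2 + 2*x - 3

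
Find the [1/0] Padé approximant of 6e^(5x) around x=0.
30*x + 6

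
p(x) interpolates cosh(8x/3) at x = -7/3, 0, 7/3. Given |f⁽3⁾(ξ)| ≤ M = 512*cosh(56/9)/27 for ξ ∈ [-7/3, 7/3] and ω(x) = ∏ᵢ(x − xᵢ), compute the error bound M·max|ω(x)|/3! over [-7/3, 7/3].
175616*sqrt(3)*cosh(56/9)/19683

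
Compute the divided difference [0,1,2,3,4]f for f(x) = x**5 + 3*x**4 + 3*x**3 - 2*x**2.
13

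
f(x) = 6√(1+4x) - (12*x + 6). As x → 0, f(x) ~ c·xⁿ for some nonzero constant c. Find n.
2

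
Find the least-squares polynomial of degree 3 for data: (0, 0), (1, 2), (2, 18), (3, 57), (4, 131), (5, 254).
-23/126 + (53/108)x + (37/126)x² + (211/108)x³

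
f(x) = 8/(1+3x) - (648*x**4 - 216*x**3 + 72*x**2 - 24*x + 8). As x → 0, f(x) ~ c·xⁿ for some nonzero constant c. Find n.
5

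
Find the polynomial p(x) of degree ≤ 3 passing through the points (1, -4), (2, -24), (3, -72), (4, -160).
-2*x**3 - 2*x**2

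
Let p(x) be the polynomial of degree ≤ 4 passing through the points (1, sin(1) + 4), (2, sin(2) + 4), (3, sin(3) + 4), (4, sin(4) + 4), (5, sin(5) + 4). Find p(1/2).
-105*sin(2)/32 + 35*sin(5)/128 + 189*sin(3)/64 - 45*sin(4)/32 + 315*sin(1)/128 + 4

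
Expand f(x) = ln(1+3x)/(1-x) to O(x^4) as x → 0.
3*x - 3*x**2/2 + 15*x**3/2 + O(x**4)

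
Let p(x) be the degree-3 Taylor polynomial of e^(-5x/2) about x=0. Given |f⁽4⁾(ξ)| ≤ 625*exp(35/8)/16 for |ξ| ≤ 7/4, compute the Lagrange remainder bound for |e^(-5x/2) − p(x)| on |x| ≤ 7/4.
1500625*exp(35/8)/98304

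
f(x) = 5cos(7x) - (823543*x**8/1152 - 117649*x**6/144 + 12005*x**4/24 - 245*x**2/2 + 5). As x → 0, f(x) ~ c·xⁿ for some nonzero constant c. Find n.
10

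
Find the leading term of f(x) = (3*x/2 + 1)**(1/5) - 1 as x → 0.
3*x/10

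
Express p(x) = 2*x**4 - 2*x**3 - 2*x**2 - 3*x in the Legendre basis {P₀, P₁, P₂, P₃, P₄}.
(-4/15)P₀ + (-21/5)P₁ + (-4/21)P₂ + (-4/5)P₃ + (16/35)P₄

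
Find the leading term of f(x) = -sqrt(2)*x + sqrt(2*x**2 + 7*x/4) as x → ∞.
7*sqrt(2)/16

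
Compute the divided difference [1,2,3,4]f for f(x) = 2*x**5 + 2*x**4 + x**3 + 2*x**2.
151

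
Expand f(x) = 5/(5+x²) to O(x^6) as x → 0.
1 - x**2/5 + x**4/25 + O(x**6)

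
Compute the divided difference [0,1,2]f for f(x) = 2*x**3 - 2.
6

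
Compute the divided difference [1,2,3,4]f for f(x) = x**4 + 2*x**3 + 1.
12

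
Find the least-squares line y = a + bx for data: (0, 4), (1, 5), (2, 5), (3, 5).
a = 43/10, b = 3/10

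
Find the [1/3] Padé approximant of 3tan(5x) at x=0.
15*x/(1 - 25*x**2/3)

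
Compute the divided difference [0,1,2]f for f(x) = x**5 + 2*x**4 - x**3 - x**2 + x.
25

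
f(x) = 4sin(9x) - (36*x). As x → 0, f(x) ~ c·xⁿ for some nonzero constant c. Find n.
3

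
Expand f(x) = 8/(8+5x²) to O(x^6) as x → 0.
1 - 5*x**2/8 + 25*x**4/64 + O(x**6)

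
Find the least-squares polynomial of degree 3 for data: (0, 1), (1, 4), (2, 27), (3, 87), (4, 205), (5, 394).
23/21 + (-97/63)x + (55/42)x² + (53/18)x³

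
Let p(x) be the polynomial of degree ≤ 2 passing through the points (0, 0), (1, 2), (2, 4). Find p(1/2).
1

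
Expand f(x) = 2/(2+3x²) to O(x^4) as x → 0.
1 - 3*x**2/2 + O(x**4)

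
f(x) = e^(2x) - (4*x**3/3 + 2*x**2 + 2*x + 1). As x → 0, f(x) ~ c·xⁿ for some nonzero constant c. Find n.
4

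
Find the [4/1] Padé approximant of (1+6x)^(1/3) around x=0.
(16*x**4/3 - 64*x**3/15 + 24*x**2/5 + 32*x/5 + 1)/(22*x/5 + 1)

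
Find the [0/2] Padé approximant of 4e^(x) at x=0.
4/(x**2/2 - x + 1)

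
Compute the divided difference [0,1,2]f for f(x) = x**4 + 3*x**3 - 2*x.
16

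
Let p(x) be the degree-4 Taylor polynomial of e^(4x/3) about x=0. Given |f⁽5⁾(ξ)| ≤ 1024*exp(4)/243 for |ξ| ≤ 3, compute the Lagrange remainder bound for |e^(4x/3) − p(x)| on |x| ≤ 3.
128*exp(4)/15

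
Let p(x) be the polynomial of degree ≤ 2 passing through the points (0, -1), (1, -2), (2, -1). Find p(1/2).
-7/4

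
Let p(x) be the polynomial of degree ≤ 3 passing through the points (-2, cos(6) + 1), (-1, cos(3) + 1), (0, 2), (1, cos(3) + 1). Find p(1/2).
cos(6)/16 + 31/16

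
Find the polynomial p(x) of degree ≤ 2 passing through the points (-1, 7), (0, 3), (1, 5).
3*x**2 - x + 3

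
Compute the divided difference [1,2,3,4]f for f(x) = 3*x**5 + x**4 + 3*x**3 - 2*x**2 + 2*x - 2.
208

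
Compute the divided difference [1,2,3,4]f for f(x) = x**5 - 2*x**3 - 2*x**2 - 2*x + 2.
63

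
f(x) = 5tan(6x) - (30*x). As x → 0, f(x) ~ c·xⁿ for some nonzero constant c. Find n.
3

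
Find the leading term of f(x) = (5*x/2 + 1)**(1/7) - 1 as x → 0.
5*x/14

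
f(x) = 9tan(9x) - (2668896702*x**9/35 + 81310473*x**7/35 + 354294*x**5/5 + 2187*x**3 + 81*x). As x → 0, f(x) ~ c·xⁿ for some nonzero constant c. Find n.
11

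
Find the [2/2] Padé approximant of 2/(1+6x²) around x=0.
2/(6*x**2 + 1)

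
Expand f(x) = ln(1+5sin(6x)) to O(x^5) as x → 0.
30*x - 450*x**2 + 8820*x**3 - 197100*x**4 + O(x**5)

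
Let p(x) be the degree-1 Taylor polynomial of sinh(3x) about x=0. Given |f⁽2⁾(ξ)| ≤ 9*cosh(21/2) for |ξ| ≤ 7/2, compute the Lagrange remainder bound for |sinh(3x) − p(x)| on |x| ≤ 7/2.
441*cosh(21/2)/8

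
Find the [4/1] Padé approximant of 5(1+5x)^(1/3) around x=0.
(3125*x**4/243 - 1000*x**3/81 + 50*x**2/3 + 80*x/3 + 5)/(11*x/3 + 1)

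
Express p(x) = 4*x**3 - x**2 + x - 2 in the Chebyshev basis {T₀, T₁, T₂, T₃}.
(-5/2)T₀ + (4)T₁ + (-1/2)T₂ + T₃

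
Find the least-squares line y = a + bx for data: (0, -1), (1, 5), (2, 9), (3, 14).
a = -3/5, b = 49/10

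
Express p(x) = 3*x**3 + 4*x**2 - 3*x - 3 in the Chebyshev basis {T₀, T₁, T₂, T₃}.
-T₀ + (-3/4)T₁ + (2)T₂ + (3/4)T₃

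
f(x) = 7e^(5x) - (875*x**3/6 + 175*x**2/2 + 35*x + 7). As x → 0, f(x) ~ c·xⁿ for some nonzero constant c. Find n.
4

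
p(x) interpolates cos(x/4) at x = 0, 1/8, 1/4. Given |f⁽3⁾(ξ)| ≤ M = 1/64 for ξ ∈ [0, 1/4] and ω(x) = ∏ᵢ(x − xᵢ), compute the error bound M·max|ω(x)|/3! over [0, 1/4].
sqrt(3)/884736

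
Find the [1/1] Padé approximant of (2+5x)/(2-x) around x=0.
(5*x/2 + 1)/(1 - x/2)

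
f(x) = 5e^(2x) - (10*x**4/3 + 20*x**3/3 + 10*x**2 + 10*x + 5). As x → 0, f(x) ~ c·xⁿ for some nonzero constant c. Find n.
5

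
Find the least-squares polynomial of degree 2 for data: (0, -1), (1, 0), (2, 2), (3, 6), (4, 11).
-34/35 + (1/7)x + (5/7)x²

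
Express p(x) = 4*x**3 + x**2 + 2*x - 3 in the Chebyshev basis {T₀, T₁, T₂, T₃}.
(-5/2)T₀ + (5)T₁ + (1/2)T₂ + T₃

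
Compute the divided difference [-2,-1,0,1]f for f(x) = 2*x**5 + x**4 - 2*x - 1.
8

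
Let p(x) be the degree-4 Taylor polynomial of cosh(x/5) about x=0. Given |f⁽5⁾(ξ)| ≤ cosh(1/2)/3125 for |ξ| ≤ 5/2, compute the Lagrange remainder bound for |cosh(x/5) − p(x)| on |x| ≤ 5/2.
cosh(1/2)/3840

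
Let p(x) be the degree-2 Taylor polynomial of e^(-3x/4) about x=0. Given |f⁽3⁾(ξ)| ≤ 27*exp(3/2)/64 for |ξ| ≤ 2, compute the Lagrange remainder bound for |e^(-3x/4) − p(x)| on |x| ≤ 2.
9*exp(3/2)/16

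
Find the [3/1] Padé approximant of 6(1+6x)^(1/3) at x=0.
(-16*x**3 + 24*x**2 + 36*x + 6)/(4*x + 1)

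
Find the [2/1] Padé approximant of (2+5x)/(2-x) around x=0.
(5*x/2 + 1)/(1 - x/2)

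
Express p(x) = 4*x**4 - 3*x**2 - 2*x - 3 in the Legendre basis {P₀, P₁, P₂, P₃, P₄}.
(-16/5)P₀ + (-2)P₁ + (2/7)P₂ + (32/35)P₄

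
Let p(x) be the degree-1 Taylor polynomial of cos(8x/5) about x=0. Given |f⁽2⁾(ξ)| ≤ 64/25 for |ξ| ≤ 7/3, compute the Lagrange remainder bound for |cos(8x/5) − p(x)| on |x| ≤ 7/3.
1568/225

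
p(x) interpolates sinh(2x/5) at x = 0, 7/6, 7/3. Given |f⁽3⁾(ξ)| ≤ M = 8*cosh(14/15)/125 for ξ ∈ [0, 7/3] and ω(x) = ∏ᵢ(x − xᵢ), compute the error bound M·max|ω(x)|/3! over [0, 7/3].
343*sqrt(3)*cosh(14/15)/91125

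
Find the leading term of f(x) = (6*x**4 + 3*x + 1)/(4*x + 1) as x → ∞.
3*x**3/2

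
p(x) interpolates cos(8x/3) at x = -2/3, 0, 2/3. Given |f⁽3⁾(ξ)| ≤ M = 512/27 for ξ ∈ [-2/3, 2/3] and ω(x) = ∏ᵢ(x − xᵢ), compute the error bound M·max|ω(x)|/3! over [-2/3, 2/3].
4096*sqrt(3)/19683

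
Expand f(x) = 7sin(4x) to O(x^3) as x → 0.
28*x + O(x**3)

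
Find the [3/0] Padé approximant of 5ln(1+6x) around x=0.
30*x*(12*x**2 - 3*x + 1)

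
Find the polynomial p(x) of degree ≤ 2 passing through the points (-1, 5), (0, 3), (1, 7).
3*x**2 + x + 3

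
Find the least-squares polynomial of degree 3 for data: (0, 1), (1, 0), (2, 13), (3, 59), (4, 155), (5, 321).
62/63 + (-358/189)x + (-541/252)x² + (331/108)x³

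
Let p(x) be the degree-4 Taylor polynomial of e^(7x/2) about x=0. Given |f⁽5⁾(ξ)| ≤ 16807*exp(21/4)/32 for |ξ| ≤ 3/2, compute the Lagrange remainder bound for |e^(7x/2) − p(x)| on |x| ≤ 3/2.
1361367*exp(21/4)/40960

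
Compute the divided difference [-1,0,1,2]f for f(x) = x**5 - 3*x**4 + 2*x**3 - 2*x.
1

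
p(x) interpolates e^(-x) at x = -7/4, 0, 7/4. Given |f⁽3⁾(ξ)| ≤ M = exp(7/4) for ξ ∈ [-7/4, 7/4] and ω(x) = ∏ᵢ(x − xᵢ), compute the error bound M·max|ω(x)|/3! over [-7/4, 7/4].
343*sqrt(3)*exp(7/4)/1728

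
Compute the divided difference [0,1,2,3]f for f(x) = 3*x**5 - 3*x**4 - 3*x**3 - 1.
54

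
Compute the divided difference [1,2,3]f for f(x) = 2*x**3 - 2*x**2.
10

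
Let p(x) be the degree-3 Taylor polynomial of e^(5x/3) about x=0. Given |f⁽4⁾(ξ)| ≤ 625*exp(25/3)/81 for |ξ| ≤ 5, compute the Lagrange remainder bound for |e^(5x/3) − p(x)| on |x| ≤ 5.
390625*exp(25/3)/1944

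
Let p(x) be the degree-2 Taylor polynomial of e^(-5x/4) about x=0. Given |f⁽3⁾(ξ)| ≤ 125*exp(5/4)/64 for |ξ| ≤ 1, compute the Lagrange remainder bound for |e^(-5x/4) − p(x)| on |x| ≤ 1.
125*exp(5/4)/384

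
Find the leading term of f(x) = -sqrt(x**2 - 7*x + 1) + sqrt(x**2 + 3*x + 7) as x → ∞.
5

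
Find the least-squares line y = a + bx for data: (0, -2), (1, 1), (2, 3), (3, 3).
a = -13/10, b = 17/10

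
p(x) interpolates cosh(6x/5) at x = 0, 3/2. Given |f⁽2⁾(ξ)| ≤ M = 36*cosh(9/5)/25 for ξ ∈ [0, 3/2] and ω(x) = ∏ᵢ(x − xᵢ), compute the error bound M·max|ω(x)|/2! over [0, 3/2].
81*cosh(9/5)/200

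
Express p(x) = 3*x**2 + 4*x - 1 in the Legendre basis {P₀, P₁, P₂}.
(4)P₁ + (2)P₂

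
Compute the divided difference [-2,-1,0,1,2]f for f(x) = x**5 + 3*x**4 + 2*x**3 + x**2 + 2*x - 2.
3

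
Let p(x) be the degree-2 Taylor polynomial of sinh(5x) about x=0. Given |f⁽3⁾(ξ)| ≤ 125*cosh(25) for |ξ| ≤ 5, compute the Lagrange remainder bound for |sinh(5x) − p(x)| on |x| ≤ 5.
15625*cosh(25)/6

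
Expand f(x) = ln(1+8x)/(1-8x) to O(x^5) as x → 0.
8*x + 32*x**2 + 1280*x**3/3 + 7168*x**4/3 + O(x**5)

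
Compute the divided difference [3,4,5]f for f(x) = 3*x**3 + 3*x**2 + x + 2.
39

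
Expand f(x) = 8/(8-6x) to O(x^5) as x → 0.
1 + 3*x/4 + 9*x**2/16 + 27*x**3/64 + 81*x**4/256 + O(x**5)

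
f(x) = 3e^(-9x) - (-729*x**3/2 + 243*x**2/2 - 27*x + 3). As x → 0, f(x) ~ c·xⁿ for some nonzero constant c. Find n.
4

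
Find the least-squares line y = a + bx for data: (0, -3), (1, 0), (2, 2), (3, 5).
a = -29/10, b = 13/5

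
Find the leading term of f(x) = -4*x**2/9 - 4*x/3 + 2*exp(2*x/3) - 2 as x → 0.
8*x**3/81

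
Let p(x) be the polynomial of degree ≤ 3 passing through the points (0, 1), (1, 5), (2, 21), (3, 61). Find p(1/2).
9/4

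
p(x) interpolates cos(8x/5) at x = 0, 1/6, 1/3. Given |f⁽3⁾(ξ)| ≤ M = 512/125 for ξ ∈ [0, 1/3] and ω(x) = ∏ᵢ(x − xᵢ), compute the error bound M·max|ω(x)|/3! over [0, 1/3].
64*sqrt(3)/91125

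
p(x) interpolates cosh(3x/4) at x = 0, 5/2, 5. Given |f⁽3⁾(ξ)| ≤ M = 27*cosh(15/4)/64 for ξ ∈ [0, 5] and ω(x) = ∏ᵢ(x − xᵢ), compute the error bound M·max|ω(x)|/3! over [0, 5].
125*sqrt(3)*cosh(15/4)/512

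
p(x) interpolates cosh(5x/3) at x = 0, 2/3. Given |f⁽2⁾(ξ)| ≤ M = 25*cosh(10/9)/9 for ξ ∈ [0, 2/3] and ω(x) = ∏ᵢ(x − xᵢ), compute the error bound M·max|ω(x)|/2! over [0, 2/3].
25*cosh(10/9)/162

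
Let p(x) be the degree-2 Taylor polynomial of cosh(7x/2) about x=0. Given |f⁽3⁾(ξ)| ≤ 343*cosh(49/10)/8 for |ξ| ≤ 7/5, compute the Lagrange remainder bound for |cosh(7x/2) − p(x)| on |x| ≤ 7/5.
117649*cosh(49/10)/6000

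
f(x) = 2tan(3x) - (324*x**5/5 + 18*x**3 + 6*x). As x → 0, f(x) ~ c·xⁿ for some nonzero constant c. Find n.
7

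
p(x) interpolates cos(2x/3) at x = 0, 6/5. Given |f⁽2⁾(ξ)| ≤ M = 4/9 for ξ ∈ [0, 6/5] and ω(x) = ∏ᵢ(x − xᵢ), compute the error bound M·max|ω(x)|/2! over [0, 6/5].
2/25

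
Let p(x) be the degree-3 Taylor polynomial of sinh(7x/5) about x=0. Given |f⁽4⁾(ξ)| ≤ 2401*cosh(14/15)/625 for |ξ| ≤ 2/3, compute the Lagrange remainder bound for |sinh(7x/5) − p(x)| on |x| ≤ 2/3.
4802*cosh(14/15)/151875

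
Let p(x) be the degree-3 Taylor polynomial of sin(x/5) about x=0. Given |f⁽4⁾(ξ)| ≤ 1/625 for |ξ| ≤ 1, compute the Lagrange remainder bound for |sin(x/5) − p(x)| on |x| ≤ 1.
1/15000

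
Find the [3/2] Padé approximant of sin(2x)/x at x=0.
(2 - 14*x**2/15)/(x**2/5 + 1)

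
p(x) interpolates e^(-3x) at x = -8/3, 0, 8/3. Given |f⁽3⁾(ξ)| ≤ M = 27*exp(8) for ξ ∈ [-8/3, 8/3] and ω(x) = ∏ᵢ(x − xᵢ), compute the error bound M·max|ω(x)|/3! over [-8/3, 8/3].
512*sqrt(3)*exp(8)/27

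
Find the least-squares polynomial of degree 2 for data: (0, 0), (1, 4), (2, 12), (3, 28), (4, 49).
1/5 + (1/5)x + (3)x²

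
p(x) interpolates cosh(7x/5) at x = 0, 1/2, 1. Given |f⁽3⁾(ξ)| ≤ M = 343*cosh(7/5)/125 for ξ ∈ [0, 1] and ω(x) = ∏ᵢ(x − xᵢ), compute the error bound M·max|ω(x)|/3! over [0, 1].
343*sqrt(3)*cosh(7/5)/27000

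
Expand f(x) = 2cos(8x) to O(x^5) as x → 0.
2 - 64*x**2 + 1024*x**4/3 + O(x**5)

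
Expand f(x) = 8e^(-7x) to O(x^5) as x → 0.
8 - 56*x + 196*x**2 - 1372*x**3/3 + 2401*x**4/3 + O(x**5)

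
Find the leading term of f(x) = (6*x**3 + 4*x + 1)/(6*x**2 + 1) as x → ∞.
x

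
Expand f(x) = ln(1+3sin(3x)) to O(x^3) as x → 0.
9*x - 81*x**2/2 + O(x**3)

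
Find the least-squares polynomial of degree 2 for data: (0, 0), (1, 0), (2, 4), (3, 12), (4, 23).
-3/35 + (-57/35)x + (13/7)x²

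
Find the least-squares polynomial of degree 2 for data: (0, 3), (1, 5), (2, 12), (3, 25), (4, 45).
16/5 + (-8/5)x + (3)x²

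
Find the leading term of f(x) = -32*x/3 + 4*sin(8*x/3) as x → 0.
-1024*x**3/81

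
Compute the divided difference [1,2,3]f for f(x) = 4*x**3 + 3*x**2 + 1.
27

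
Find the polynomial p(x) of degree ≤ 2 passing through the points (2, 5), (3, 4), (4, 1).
-x**2 + 4*x + 1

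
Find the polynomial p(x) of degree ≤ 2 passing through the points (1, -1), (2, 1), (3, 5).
x**2 - x - 1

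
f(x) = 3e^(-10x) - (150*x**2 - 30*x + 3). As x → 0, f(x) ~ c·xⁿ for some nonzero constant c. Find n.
3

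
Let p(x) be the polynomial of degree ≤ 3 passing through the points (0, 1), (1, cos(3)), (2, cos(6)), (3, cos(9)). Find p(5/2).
5*cos(9)/16 + 1/16 - 5*cos(3)/16 + 15*cos(6)/16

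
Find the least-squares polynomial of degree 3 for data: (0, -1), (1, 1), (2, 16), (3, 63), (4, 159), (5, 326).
-68/63 + (857/378)x + (-797/252)x² + (341/108)x³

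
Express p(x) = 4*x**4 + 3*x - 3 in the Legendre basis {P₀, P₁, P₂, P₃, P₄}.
(-11/5)P₀ + (3)P₁ + (16/7)P₂ + (32/35)P₄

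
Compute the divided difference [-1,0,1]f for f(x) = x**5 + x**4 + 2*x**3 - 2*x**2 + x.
-1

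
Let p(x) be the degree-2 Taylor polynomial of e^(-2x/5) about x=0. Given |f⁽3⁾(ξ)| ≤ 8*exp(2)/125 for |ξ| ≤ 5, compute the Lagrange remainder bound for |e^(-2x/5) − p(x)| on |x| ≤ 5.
4*exp(2)/3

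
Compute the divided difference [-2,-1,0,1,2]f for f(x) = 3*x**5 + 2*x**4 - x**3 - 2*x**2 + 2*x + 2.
2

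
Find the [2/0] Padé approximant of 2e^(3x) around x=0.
9*x**2 + 6*x + 2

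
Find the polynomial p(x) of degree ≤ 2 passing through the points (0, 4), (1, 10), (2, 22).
3*x**2 + 3*x + 4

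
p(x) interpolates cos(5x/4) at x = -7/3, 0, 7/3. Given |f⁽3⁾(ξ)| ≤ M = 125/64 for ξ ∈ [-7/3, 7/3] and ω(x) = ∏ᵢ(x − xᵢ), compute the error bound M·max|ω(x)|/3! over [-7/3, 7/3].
42875*sqrt(3)/46656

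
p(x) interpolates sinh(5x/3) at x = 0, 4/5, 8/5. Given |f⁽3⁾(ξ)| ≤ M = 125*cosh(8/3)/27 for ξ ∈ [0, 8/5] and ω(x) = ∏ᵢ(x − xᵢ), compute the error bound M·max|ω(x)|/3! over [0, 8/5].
64*sqrt(3)*cosh(8/3)/729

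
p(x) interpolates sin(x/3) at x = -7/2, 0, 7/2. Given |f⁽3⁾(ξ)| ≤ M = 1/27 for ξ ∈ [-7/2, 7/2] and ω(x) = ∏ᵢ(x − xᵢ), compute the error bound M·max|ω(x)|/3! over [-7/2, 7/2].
343*sqrt(3)/5832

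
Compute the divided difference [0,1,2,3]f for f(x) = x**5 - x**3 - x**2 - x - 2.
24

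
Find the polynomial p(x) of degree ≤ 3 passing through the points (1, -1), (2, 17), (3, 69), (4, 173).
3*x**3 - x**2 - 3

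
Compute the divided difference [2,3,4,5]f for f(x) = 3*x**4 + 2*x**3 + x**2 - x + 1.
44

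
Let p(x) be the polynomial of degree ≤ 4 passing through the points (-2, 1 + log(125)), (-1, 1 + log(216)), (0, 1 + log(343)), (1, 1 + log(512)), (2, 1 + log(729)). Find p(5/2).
1 + log(340405734249*2**(1/4)*3**(35/64)*5**(105/128)*7**(55/64)/17179869184)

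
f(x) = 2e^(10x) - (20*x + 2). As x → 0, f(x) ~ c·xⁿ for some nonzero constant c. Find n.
2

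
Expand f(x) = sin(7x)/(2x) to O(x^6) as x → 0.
7/2 - 343*x**2/12 + 16807*x**4/240 + O(x**6)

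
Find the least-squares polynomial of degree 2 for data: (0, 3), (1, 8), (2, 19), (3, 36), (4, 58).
102/35 + (83/35)x + (20/7)x²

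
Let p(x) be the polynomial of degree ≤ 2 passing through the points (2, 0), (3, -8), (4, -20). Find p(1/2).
9/2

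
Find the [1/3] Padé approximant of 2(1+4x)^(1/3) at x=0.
(20*x/3 + 2)/(64*x**3/81 - 8*x**2/9 + 2*x + 1)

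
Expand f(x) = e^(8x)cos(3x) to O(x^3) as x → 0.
1 + 8*x + 55*x**2/2 + O(x**3)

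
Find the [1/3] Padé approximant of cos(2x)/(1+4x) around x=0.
(1 - 5*x/12)/(43*x**3/6 + x**2/3 + 43*x/12 + 1)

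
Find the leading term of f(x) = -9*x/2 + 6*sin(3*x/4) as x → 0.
-27*x**3/64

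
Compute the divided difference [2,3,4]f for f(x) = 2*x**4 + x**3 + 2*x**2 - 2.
121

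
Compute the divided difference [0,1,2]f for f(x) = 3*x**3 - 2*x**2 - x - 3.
7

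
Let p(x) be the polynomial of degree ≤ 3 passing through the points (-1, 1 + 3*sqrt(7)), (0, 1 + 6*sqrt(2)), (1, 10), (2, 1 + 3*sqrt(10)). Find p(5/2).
-299/16 - 15*sqrt(7)/16 + 63*sqrt(2)/8 + 105*sqrt(10)/16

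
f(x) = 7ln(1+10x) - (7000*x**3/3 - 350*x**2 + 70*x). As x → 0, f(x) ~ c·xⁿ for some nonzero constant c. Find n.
4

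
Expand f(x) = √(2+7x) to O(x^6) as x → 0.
sqrt(2) + 7*sqrt(2)*x/4 - 49*sqrt(2)*x**2/32 + 343*sqrt(2)*x**3/128 - 12005*sqrt(2)*x**4/2048 + 117649*sqrt(2)*x**5/8192 + O(x**6)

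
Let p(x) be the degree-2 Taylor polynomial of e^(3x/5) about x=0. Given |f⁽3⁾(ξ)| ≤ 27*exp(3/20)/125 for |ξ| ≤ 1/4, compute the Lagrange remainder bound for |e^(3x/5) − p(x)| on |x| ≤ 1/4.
9*exp(3/20)/16000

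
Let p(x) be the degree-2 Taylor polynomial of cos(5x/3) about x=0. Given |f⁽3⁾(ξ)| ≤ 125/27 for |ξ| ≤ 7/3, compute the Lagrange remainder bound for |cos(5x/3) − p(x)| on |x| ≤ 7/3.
42875/4374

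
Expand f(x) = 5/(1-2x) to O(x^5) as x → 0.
5 + 10*x + 20*x**2 + 40*x**3 + 80*x**4 + O(x**5)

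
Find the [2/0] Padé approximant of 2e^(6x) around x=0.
36*x**2 + 12*x + 2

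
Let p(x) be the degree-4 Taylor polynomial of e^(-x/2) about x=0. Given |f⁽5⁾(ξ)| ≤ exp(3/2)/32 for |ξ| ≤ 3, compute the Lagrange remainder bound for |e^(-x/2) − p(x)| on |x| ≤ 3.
81*exp(3/2)/1280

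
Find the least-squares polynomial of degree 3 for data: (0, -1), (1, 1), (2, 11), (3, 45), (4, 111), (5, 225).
-59/63 + (208/189)x + (-14/9)x² + (56/27)x³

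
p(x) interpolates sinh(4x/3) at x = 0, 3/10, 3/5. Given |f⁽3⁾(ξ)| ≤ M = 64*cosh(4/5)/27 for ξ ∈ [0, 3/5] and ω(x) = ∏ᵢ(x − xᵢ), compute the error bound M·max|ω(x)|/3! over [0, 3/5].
8*sqrt(3)*cosh(4/5)/3375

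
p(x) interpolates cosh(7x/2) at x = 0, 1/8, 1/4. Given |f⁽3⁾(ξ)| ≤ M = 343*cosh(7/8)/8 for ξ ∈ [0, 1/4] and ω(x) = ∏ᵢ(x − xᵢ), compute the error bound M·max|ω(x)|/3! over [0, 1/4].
343*sqrt(3)*cosh(7/8)/110592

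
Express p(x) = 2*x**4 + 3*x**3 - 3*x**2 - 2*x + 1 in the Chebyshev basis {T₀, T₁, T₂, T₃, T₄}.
(1/4)T₀ + (1/4)T₁ + (-1/2)T₂ + (3/4)T₃ + (1/4)T₄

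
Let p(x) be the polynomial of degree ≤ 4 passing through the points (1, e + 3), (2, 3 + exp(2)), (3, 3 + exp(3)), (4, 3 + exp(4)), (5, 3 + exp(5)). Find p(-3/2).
-1365*exp(4)/32 - 2145*exp(2)/32 + 3 + 3003*e/128 + 1155*exp(5)/128 + 5005*exp(3)/64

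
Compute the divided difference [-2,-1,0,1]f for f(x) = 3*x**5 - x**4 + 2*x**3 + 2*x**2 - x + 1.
19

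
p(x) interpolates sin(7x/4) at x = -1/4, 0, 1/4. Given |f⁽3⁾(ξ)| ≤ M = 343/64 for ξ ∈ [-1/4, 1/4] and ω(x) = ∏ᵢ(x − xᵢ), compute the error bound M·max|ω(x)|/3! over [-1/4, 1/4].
343*sqrt(3)/110592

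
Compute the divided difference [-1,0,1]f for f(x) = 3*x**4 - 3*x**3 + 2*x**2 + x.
5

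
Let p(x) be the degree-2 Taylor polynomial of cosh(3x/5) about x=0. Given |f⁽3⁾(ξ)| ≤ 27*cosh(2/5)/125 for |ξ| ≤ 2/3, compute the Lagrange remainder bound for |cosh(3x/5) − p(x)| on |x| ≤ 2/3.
4*cosh(2/5)/375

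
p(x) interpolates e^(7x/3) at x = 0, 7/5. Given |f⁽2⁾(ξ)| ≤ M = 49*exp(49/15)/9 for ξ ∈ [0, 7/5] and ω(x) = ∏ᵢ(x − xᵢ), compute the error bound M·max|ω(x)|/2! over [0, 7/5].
2401*exp(49/15)/1800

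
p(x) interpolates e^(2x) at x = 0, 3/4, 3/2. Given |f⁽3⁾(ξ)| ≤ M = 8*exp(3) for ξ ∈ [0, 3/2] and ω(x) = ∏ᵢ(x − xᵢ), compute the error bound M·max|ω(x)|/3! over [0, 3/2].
sqrt(3)*exp(3)/8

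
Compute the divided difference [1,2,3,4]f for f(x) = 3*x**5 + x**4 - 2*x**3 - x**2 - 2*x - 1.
203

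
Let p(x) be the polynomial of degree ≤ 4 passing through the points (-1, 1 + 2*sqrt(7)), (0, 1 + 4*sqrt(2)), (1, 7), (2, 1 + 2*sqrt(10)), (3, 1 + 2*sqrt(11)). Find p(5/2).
-73/32 - 5*sqrt(7)/64 + 7*sqrt(2)/8 + 35*sqrt(11)/64 + 35*sqrt(10)/16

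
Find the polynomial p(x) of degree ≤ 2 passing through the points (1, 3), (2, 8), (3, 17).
2*x**2 - x + 2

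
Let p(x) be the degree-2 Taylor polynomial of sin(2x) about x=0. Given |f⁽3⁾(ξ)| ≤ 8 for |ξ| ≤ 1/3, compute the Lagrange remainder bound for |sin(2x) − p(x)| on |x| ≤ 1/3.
4/81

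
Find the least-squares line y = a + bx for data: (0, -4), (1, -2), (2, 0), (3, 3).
a = -21/5, b = 23/10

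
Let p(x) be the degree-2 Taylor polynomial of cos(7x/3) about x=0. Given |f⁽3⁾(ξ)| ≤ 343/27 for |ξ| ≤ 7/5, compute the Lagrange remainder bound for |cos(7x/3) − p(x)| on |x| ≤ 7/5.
117649/20250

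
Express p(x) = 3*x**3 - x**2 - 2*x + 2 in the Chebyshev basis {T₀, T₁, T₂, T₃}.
(3/2)T₀ + (1/4)T₁ + (-1/2)T₂ + (3/4)T₃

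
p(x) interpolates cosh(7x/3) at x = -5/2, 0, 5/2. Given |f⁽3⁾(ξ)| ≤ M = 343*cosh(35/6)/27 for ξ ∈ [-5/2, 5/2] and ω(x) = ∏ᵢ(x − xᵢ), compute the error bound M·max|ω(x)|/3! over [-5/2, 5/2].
42875*sqrt(3)*cosh(35/6)/5832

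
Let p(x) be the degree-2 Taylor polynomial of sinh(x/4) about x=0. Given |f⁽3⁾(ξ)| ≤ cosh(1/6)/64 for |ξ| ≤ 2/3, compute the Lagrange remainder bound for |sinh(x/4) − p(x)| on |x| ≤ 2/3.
cosh(1/6)/1296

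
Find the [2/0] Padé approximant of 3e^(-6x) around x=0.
54*x**2 - 18*x + 3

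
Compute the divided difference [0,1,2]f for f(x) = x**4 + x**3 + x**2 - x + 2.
11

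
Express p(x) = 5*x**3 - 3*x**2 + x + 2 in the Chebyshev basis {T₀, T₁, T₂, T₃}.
(1/2)T₀ + (19/4)T₁ + (-3/2)T₂ + (5/4)T₃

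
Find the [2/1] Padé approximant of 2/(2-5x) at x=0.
1/(1 - 5*x/2)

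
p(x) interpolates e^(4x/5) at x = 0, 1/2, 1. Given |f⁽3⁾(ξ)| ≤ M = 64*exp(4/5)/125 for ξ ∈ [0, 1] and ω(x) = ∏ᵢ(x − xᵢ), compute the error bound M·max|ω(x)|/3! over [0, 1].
8*sqrt(3)*exp(4/5)/3375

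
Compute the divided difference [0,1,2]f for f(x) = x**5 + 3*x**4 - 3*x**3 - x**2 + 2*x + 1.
26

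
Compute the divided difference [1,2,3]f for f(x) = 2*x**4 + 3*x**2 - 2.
53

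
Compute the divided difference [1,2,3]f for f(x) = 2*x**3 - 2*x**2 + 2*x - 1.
10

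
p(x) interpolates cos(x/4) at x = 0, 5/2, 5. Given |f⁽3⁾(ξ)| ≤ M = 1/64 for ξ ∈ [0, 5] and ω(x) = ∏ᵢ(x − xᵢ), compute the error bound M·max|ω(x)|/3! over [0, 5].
125*sqrt(3)/13824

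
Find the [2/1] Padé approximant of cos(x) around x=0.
1 - x**2/2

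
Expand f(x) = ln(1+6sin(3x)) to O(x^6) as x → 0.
18*x - 162*x**2 + 1917*x**3 - 25758*x**4 + 1476711*x**5/4 + O(x**6)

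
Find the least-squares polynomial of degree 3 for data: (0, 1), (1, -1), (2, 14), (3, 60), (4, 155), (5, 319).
7/9 + (-1033/378)x + (-80/63)x² + (157/54)x³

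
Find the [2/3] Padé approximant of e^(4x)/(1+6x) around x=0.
(136*x**2/95 + 194*x/95 + 1)/(2144*x**3/285 - 996*x**2/95 + 384*x/95 + 1)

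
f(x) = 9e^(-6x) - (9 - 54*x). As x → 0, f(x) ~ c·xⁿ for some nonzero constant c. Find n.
2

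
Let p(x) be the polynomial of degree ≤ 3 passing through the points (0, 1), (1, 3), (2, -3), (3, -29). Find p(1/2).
9/4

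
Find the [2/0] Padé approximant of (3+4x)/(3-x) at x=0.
5*x**2/9 + 5*x/3 + 1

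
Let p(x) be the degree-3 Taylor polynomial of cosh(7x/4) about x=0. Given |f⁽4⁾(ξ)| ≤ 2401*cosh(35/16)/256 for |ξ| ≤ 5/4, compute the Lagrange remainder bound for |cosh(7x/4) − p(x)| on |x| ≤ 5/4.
1500625*cosh(35/16)/1572864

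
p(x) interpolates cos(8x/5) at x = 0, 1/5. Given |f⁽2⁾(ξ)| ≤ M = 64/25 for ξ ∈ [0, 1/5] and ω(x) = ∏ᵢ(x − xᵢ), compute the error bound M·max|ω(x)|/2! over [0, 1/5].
8/625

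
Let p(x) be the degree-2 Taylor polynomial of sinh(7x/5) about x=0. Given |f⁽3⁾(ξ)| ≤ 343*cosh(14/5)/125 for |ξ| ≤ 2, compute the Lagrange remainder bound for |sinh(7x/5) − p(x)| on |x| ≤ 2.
1372*cosh(14/5)/375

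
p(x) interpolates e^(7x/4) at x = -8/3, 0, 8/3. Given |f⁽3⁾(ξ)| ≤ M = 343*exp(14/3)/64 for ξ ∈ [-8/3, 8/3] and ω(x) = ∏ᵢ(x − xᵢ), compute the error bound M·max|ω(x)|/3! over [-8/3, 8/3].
2744*sqrt(3)*exp(14/3)/729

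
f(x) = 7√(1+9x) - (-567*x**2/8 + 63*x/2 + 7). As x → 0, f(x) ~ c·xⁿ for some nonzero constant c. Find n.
3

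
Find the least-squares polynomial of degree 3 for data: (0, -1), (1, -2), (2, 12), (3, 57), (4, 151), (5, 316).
-76/63 + (-118/189)x + (-335/126)x² + (167/54)x³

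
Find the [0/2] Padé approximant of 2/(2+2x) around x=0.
1/(x + 1)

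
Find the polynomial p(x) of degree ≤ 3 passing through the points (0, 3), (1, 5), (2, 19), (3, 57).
2*x**3 + 3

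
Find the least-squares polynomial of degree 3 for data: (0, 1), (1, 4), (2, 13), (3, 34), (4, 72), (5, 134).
41/42 + (517/252)x + (1/21)x² + (35/36)x³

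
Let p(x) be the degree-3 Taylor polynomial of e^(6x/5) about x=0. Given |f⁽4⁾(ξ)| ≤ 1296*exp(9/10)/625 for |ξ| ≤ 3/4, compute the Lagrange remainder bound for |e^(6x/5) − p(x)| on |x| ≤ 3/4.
2187*exp(9/10)/80000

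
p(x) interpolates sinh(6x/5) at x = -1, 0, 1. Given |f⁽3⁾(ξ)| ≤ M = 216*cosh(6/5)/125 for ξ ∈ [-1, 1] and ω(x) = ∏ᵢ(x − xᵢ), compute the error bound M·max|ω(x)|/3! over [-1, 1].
8*sqrt(3)*cosh(6/5)/125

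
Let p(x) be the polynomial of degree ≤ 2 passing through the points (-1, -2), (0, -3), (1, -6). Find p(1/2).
-17/4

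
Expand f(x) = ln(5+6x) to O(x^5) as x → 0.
log(5) + 6*x/5 - 18*x**2/25 + 72*x**3/125 - 324*x**4/625 + O(x**5)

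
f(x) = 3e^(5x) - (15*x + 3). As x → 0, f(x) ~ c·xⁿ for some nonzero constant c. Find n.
2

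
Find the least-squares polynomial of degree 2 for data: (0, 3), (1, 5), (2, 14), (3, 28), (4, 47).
97/35 + (-3/70)x + (39/14)x²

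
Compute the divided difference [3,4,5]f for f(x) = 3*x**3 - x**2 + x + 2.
35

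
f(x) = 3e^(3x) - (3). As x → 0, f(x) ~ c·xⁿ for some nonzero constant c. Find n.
1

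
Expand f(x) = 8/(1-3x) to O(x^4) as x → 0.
8 + 24*x + 72*x**2 + 216*x**3 + O(x**4)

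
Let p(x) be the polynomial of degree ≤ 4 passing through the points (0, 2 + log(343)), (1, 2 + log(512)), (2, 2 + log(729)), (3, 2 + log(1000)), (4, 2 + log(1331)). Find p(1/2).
2 + log(1024*11**(113/128)*sqrt(2)*3**(23/32)*5**(21/32)*7**(105/128)/891)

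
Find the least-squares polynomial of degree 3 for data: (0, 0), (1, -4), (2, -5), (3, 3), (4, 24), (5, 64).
1/63 + (-767/189)x + (-8/9)x² + (23/27)x³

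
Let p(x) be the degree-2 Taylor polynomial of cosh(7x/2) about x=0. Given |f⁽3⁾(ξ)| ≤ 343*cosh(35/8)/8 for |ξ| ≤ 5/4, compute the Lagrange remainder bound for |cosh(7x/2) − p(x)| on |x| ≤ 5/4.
42875*cosh(35/8)/3072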